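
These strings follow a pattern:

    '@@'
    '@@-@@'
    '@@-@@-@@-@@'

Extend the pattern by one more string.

Each string is two copies of the previous one joined by '-'.
Doubling @@-@@-@@-@@ with '-' between the halves:

@@-@@-@@-@@-@@-@@-@@-@@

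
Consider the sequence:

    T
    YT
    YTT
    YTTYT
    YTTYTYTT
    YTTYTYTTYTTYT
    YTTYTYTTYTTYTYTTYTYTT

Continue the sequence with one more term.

YTTYTYTTYTTYTYTTYTYTTYTTYTYTTYTTYT

This is a Fibonacci-style word recurrence s(k) = s(k−1)·s(k−2): e.g. YT·T = YTT.
The next term joins YTTYTYTTYTTYTYTTYTYTT and YTTYTYTTYTTYT.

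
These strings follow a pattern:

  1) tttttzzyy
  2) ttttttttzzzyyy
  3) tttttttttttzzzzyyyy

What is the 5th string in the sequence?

Each string has the form t^{3n-1} z^{n} y^{n}, where the shown terms are n = 2, 3, 4.
At n = 6 the blocks have lengths 17, 6, 6.

tttttttttttttttttzzzzzzyyyyyy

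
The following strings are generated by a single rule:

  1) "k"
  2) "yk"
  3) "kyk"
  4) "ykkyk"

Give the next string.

From term 3 onward, concatenate the second-to-last term with the last: k·yk = kyk, yk·kyk = ykkyk, …
Continuing: kyk · ykkyk gives term 5.

kykykkyk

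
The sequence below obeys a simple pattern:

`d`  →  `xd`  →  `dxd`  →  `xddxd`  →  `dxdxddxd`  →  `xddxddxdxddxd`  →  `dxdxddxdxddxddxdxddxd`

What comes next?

From term 3 onward, concatenate the second-to-last term with the last: d·xd = dxd, xd·dxd = xddxd, …
Continuing: xddxddxdxddxd · dxdxddxdxddxddxdxddxd gives term 8.

xddxddxdxddxddxdxddxdxddxddxdxddxd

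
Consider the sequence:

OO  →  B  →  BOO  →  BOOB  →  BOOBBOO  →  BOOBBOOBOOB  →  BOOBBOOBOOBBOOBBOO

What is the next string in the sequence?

BOOBBOOBOOBBOOBBOOBOOBBOOBOOB

Each term (from the third on) is the previous term followed by the one before it: term 3 = B·OO = BOO.
So term 8 is BOOBBOOBOOBBOOBBOO·BOOBBOOBOOB.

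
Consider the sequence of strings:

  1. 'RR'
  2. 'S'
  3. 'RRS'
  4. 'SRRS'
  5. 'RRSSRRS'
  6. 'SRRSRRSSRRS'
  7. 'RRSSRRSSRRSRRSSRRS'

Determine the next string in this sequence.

Each term (from the third on) is the two preceding terms concatenated in order: term 3 = RR·S = RRS.
So term 8 is SRRSRRSSRRS·RRSSRRSSRRSRRSSRRS.

SRRSRRSSRRSRRSSRRSSRRSRRSSRRS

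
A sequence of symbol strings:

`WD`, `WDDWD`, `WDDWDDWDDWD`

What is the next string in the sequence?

WDDWDDWDDWDDWDDWDDWDDWD

s(k+1) = s(k)·D·s(k) — each term doubles the last with 'D' between the halves.
So the next term is two copies of WDDWDDWDDWD with 'D' between the halves.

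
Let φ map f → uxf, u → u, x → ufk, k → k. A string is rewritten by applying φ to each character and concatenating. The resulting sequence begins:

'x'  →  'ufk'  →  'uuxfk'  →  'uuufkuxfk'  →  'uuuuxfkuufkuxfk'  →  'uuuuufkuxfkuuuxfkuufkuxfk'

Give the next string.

Rewriting the 25 symbols of uuuuufkuxfkuuuxfkuufkuxfk one by one yields u u u u u uxf k u ufk uxf k u u u ufk uxf k u u uxf k u ufk uxf k; concatenated:

uuuuuuxfkuufkuxfkuuuufkuxfkuuuxfkuufkuxfk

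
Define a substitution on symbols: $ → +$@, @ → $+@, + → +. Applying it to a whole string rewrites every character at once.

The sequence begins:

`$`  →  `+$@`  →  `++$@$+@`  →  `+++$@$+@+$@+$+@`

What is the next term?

++++$@$+@+$@+$+@++$@$+@++$@+$+@

Replace each of the 15 characters of +++$@$+@+$@+$+@ in place — + + + +$@ $+@ +$@ + $+@ + +$@ $+@ + +$@ + $+@ — and concatenate.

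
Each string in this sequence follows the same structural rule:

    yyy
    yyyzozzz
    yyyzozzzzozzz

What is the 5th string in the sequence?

Each term is the previous one with zozzz appended.
From yyyzozzzzozzz, 2 further steps: yyyzozzzzozzz → yyyzozzzzozzzzozzz → (answer).

yyyzozzzzozzzzozzzzozzz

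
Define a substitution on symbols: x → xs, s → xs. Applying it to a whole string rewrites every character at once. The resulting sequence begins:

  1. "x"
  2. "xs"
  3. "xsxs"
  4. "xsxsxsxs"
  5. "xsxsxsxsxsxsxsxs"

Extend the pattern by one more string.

φ(xsxsxsxsxsxsxsxs) expands symbol-by-symbol to xs xs xs xs xs xs xs xs xs xs xs xs xs xs xs xs; joining the 16 pieces gives the next term.

xsxsxsxsxsxsxsxsxsxsxsxsxsxsxsxs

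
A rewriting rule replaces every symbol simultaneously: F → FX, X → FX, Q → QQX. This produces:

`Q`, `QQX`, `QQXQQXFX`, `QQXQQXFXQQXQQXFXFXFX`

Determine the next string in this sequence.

QQXQQXFXQQXQQXFXFXFXQQXQQXFXQQXQQXFXFXFXFXFXFXFX

φ(QQXQQXFXQQXQQXFXFXFX) expands symbol-by-symbol to QQX QQX FX QQX QQX FX FX FX QQX QQX FX QQX QQX FX FX FX FX FX FX FX; joining the 20 pieces gives the next term.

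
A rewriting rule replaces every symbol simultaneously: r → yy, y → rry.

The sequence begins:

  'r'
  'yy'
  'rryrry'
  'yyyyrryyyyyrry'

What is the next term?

Rewriting the 14 symbols of yyyyrryyyyyrry one by one yields rry rry rry rry yy yy rry rry rry rry rry yy yy rry; concatenated:

rryrryrryrryyyyyrryrryrryrryrryyyyyrry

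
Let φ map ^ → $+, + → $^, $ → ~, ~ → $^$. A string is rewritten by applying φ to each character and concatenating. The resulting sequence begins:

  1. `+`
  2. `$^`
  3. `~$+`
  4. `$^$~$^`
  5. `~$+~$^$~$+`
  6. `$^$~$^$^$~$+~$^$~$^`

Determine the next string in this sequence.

~$+~$^$~$+~$+~$^$~$^$^$~$+~$^$~$+

φ($^$~$^$^$~$+~$^$~$^) expands symbol-by-symbol to ~ $+ ~ $^$ ~ $+ ~ $+ ~ $^$ ~ $^ $^$ ~ $+ ~ $^$ ~ $+; joining the 19 pieces gives the next term.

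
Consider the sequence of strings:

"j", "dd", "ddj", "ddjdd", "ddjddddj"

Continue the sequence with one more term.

From term 3 onward, concatenate the last term with the second-to-last: dd·j = ddj, ddj·dd = ddjdd, …
Continuing: ddjddddj · ddjdd gives term 6.

ddjddddjddjdd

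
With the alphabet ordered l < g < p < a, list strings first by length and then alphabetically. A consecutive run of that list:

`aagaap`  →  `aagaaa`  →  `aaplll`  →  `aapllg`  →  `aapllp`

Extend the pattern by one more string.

The successor of aapllp increments the rightmost position that isn't already a and resets every position after it to l.

aaplla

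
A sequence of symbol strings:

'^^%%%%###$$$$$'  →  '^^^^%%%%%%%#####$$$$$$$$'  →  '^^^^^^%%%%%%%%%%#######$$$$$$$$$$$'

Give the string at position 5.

^^^^^^^^^^%%%%%%%%%%%%%%%%###########$$$$$$$$$$$$$$$$$

Each string has the form ^^{2n} %^{3n+1} #^{2n+1} $^{3n+2} (n = 1, 2, …).
At n = 5 the blocks have lengths 10, 16, 11, 17.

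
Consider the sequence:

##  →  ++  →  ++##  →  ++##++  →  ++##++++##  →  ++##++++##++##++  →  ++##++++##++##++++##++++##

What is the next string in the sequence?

++##++++##++##++++##++++##++##++++##++##++

From term 3 onward, concatenate the last term with the second-to-last: ++·## = ++##, ++##·++ = ++##++, …
So term 8 is ++##++++##++##++++##++++##·++##++++##++##++.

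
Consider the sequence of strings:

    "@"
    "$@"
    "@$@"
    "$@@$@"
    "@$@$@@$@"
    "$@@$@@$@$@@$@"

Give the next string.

Each term (from the third on) is the two preceding terms concatenated in order: term 3 = @·$@ = @$@.
So term 7 is @$@$@@$@·$@@$@@$@$@@$@.

@$@$@@$@$@@$@@$@$@@$@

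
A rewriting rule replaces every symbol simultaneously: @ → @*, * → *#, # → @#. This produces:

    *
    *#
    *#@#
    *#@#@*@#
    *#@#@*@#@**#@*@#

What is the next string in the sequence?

Applying the rule to each of the 16 symbols of *#@#@*@#@**#@*@# gives the pieces *# @# @* @# @* *# @* @# @* *# *# @# @* *# @* @#, which concatenate to the answer.

*#@#@*@#@**#@*@#@**#*#@#@**#@*@#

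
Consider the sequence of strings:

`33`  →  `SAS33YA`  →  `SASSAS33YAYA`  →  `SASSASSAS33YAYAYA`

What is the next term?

Every step adds SAS to the front and YA to the end of the previous string.
Applying this once more to SASSASSAS33YAYAYA:

SASSASSASSAS33YAYAYAYA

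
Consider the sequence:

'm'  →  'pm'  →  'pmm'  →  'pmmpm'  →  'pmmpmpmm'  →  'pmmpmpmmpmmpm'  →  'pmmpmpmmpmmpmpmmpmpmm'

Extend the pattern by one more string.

pmmpmpmmpmmpmpmmpmpmmpmmpmpmmpmmpm

Each term (from the third on) is the previous term followed by the one before it: term 3 = pm·m = pmm.
The next term joins pmmpmpmmpmmpmpmmpmpmm and pmmpmpmmpmmpm.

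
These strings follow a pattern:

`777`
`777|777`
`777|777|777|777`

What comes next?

777|777|777|777|777|777|777|777

Each string is two copies of the previous one joined by '|'.
One more doubling of 777|777|777|777 gives the answer.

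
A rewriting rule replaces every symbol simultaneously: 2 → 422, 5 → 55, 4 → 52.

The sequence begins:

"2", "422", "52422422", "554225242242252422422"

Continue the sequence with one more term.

555552422422554225242242252422422554225242242252422422

Replace each of the 21 characters of 554225242242252422422 in place — 55 55 52 422 422 55 422 52 422 422 52 422 422 55 422 52 422 422 52 422 422 — and concatenate.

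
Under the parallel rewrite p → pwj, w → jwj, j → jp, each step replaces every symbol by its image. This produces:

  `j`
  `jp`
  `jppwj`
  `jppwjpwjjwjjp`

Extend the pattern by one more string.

jppwjpwjjwjjppwjjwjjpjpjwjjpjppwj

Applying the rule to each of the 13 symbols of jppwjpwjjwjjp gives the pieces jp pwj pwj jwj jp pwj jwj jp jp jwj jp jp pwj, which concatenate to the answer.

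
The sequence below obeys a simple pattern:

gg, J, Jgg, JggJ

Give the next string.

JggJJgg

From term 3 onward, concatenate the last term with the second-to-last: J·gg = Jgg, Jgg·J = JggJ, …
The next term joins JggJ and Jgg.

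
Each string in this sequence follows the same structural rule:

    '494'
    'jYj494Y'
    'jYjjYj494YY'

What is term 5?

Every step adds jYj to the front and Y to the end of the previous string.
From jYjjYj494YY, 2 further steps: jYjjYj494YY → jYjjYjjYj494YYY → (answer).

jYjjYjjYjjYj494YYYY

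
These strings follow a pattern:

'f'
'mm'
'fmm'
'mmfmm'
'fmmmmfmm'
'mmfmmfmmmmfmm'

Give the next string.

fmmmmfmmmmfmmfmmmmfmm

Each term (from the third on) is the two preceding terms concatenated in order: term 3 = f·mm = fmm.
The next term joins fmmmmfmm and mmfmmfmmmmfmm.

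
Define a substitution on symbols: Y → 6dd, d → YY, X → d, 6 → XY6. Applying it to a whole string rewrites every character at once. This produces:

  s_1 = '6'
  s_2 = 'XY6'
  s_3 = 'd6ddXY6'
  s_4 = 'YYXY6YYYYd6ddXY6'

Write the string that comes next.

Replace each of the 16 characters of YYXY6YYYYd6ddXY6 in place — 6dd 6dd d 6dd XY6 6dd 6dd 6dd 6dd YY XY6 YY YY d 6dd XY6 — and concatenate.

6dd6ddd6ddXY66dd6dd6dd6ddYYXY6YYYYd6ddXY6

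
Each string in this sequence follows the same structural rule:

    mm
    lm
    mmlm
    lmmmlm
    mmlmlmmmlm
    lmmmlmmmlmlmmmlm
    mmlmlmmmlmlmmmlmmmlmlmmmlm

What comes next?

This is a Fibonacci-style word recurrence s(k) = s(k−2)·s(k−1): e.g. mm·lm = mmlm.
So term 8 is lmmmlmmmlmlmmmlm·mmlmlmmmlmlmmmlmmmlmlmmmlm.

lmmmlmmmlmlmmmlmmmlmlmmmlmlmmmlmmmlmlmmmlm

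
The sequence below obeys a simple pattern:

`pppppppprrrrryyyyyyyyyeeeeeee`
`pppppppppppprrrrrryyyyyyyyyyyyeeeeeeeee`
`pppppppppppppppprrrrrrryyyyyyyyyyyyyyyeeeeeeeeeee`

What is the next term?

The n-th term is 4n p's then n+3 r's then 3n+3 y's then 2n+3 e's, where the shown terms are n = 2, 3, 4.
At n = 5 the blocks have lengths 20, 8, 18, 13.

pppppppppppppppppppprrrrrrrryyyyyyyyyyyyyyyyyyeeeeeeeeeeeee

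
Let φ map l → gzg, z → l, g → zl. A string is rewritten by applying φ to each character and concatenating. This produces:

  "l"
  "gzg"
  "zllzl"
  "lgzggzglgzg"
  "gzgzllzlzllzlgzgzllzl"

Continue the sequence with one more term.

zllzllgzggzglgzglgzggzglgzgzllzllgzggzglgzg

Replace each of the 21 characters of gzgzllzlzllzlgzgzllzl in place — zl l zl l gzg gzg l gzg l gzg gzg l gzg zl l zl l gzg gzg l gzg — and concatenate.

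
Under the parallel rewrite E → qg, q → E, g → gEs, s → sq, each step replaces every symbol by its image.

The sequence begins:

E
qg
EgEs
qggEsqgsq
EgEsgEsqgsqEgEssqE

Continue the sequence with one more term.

φ(EgEsgEsqgsqEgEssqE) expands symbol-by-symbol to qg gEs qg sq gEs qg sq E gEs sq E qg gEs qg sq sq E qg; joining the 18 pieces gives the next term.

qggEsqgsqgEsqgsqEgEssqEqggEsqgsqsqEqg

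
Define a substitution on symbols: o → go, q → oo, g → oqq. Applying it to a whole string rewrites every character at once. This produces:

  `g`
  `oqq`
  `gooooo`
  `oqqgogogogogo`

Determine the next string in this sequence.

φ(oqqgogogogogo) expands symbol-by-symbol to go oo oo oqq go oqq go oqq go oqq go oqq go; joining the 13 pieces gives the next term.

gooooooqqgooqqgooqqgooqqgooqqgo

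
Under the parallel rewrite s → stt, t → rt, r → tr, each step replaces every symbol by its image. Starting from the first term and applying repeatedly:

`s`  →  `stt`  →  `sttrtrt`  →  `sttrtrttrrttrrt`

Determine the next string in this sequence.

Applying the rule to each of the 15 symbols of sttrtrttrrttrrt gives the pieces stt rt rt tr rt tr rt rt tr tr rt rt tr tr rt, which concatenate to the answer.

sttrtrttrrttrrtrttrtrrtrttrtrrt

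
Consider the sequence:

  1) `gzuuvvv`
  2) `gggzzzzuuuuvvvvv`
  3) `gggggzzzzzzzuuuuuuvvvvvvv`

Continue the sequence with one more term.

gggggggzzzzzzzzzzuuuuuuuuvvvvvvvvv

Term n consists of 2n-1 g's, followed by 3n-2 z's, followed by 2n u's, followed by 2n+1 v's (n = 1, 2, …).
At n = 4 the blocks have lengths 7, 10, 8, 9.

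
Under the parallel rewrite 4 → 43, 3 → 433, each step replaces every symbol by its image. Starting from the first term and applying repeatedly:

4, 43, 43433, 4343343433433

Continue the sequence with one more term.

Rewriting the 13 symbols of 4343343433433 one by one yields 43 433 43 433 433 43 433 43 433 433 43 433 433; concatenated:

4343343433433434334343343343433433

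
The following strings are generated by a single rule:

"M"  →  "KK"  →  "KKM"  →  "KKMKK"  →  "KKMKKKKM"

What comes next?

This is a Fibonacci-style word recurrence s(k) = s(k−1)·s(k−2): e.g. KK·M = KKM.
Continuing: KKMKKKKM · KKMKK gives term 6.

KKMKKKKMKKMKK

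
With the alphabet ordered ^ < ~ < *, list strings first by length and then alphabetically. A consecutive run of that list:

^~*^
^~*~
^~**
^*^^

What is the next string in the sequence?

^*^~

Find the rightmost character of ^*^^ below *, bump it to the next letter, and reset everything to its right to ^.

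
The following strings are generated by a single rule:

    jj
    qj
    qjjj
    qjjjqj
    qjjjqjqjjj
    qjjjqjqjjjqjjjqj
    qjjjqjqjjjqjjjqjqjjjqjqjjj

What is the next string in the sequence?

From term 3 onward, concatenate the last term with the second-to-last: qj·jj = qjjj, qjjj·qj = qjjjqj, …
So term 8 is qjjjqjqjjjqjjjqjqjjjqjqjjj·qjjjqjqjjjqjjjqj.

qjjjqjqjjjqjjjqjqjjjqjqjjjqjjjqjqjjjqjjjqj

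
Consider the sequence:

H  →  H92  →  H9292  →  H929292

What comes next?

Each term is the previous one with 92 appended.
Applying this once more to H929292:

H92929292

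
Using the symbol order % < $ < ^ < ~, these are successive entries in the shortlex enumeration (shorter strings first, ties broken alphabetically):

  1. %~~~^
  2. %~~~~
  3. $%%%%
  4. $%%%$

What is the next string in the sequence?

$%%%^

The successor of $%%%$ increments the rightmost position that isn't already ~ and resets every position after it to %.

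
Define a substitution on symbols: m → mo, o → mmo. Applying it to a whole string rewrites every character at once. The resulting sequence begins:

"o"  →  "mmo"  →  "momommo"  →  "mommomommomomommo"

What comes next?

Rewriting the 17 symbols of mommomommomomommo one by one yields mo mmo mo mo mmo mo mmo mo mo mmo mo mmo mo mmo mo mo mmo; concatenated:

mommomomommomommomomommomommomommomomommo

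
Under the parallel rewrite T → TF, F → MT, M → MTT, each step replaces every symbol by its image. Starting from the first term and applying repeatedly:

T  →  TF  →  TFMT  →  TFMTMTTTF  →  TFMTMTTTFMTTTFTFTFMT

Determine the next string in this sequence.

TFMTMTTTFMTTTFTFTFMTMTTTFTFTFMTTFMTTFMTMTTTF

Applying the rule to each of the 20 symbols of TFMTMTTTFMTTTFTFTFMT gives the pieces TF MT MTT TF MTT TF TF TF MT MTT TF TF TF MT TF MT TF MT MTT TF, which concatenate to the answer.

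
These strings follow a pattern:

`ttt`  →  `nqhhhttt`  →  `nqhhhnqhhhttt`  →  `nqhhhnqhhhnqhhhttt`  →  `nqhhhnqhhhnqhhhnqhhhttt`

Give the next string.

nqhhhnqhhhnqhhhnqhhhnqhhhttt

Each term is the previous one with nqhhh prepended.
One more step from nqhhhnqhhhnqhhhnqhhhttt gives the answer.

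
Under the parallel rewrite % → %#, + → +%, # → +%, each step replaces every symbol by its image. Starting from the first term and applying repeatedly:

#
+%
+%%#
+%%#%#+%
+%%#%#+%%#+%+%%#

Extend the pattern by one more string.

Applying the rule to each of the 16 symbols of +%%#%#+%%#+%+%%# gives the pieces +% %# %# +% %# +% +% %# %# +% +% %# +% %# %# +%, which concatenate to the answer.

+%%#%#+%%#+%+%%#%#+%+%%#+%%#%#+%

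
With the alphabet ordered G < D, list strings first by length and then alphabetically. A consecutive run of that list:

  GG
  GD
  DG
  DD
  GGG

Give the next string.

GGD

Find the rightmost character of GGG below D, bump it to the next letter, and reset everything to its right to G.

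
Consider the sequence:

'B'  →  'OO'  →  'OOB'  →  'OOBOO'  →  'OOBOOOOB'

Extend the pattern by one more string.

Each term (from the third on) is the previous term followed by the one before it: term 3 = OO·B = OOB.
So term 6 is OOBOOOOB·OOBOO.

OOBOOOOBOOBOO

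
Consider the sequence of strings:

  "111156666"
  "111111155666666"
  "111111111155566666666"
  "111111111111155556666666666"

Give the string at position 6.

111111111111111111155555566666666666666

Reading off run lengths: 1 runs 4, 7, 10, 13; 5 runs 1, 2, 3, 4; 6 runs 4, 6, 8, 10 — each is linear in n (n = 1, 2, …).
At n = 6 the blocks have lengths 19, 6, 14.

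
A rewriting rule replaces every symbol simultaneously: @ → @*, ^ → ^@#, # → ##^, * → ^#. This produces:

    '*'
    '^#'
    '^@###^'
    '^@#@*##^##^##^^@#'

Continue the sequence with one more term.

φ(^@#@*##^##^##^^@#) expands symbol-by-symbol to ^@# @* ##^ @* ^# ##^ ##^ ^@# ##^ ##^ ^@# ##^ ##^ ^@# ^@# @* ##^; joining the 17 pieces gives the next term.

^@#@*##^@*^###^##^^@###^##^^@###^##^^@#^@#@*##^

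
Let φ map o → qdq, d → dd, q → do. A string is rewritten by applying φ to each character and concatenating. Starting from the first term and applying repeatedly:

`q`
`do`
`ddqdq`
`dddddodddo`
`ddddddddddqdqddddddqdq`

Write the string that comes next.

Rewriting the 22 symbols of ddddddddddqdqddddddqdq one by one yields dd dd dd dd dd dd dd dd dd dd do dd do dd dd dd dd dd dd do dd do; concatenated:

dddddddddddddddddddddodddodddddddddddddodddo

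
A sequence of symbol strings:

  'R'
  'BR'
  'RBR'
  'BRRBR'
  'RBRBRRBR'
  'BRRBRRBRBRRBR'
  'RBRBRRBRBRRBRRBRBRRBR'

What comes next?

BRRBRRBRBRRBRRBRBRRBRBRRBRRBRBRRBR

Each term (from the third on) is the two preceding terms concatenated in order: term 3 = R·BR = RBR.
Continuing: BRRBRRBRBRRBR · RBRBRRBRBRRBRRBRBRRBR gives term 8.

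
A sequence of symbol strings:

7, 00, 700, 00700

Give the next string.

70000700

This is a Fibonacci-style word recurrence s(k) = s(k−2)·s(k−1): e.g. 7·00 = 700.
So term 5 is 700·00700.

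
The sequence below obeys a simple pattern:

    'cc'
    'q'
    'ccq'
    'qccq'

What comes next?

Each term (from the third on) is the two preceding terms concatenated in order: term 3 = cc·q = ccq.
So term 5 is ccq·qccq.

ccqqccq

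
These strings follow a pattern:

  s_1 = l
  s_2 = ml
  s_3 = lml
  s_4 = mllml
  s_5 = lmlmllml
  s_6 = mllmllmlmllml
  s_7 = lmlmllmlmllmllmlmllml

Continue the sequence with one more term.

Each term (from the third on) is the two preceding terms concatenated in order: term 3 = l·ml = lml.
So term 8 is mllmllmlmllml·lmlmllmlmllmllmlmllml.

mllmllmlmllmllmlmllmlmllmllmlmllml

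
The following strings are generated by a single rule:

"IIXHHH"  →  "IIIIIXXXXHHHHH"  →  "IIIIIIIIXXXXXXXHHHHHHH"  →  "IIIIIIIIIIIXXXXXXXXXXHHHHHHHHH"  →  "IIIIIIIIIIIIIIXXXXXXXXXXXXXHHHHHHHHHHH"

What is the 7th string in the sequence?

Reading off run lengths: I runs 2, 5, 8, 11, 14; X runs 1, 4, 7, 10, 13; H runs 3, 5, 7, 9, 11 — each is linear in n (n = 1, 2, …).
For term 7, n = 7, so the run lengths are 20, 19, 15.

IIIIIIIIIIIIIIIIIIIIXXXXXXXXXXXXXXXXXXXHHHHHHHHHHHHHHH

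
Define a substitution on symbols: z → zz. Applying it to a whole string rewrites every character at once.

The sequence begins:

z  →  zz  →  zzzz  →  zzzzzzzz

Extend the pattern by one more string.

zzzzzzzzzzzzzzzz

Expanding zzzzzzzz: z→zz, z→zz, z→zz, z→zz, z→zz, z→zz, z→zz, z→zz. Concatenated: zz zz zz zz zz zz zz zz.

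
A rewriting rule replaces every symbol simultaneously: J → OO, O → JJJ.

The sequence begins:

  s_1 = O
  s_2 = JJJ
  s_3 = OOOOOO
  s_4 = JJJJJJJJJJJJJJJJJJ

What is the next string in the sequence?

OOOOOOOOOOOOOOOOOOOOOOOOOOOOOOOOOOOO

Replace each of the 18 characters of JJJJJJJJJJJJJJJJJJ in place — OO OO OO OO OO OO OO OO OO OO OO OO OO OO OO OO OO OO — and concatenate.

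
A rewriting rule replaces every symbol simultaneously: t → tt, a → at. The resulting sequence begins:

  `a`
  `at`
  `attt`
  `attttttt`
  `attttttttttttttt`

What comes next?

Applying the rule to each of the 16 symbols of attttttttttttttt gives the pieces at tt tt tt tt tt tt tt tt tt tt tt tt tt tt tt, which concatenate to the answer.

attttttttttttttttttttttttttttttt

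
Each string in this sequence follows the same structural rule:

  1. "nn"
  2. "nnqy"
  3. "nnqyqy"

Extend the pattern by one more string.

nnqyqyqy

The strings grow by a fixed suffix qy each time.
So the next term is nnqyqy·qy.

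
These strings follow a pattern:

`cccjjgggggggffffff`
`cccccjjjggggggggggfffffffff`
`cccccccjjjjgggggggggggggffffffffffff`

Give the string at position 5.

The n-th term is 2n-1 c's then n j's then 3n+1 g's then 3n f's, where the shown terms are n = 2, 3, 4.
At n = 6 the blocks have lengths 11, 6, 19, 18.

cccccccccccjjjjjjgggggggggggggggggggffffffffffffffffff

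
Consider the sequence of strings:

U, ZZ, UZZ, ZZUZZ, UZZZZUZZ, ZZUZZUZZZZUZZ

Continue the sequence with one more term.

UZZZZUZZZZUZZUZZZZUZZ

This is a Fibonacci-style word recurrence s(k) = s(k−2)·s(k−1): e.g. U·ZZ = UZZ.
Continuing: UZZZZUZZ · ZZUZZUZZZZUZZ gives term 7.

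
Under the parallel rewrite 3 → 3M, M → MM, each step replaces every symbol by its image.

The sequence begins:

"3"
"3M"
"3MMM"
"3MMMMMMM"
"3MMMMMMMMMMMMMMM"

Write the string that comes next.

Applying the rule to each of the 16 symbols of 3MMMMMMMMMMMMMMM gives the pieces 3M MM MM MM MM MM MM MM MM MM MM MM MM MM MM MM, which concatenate to the answer.

3MMMMMMMMMMMMMMMMMMMMMMMMMMMMMMM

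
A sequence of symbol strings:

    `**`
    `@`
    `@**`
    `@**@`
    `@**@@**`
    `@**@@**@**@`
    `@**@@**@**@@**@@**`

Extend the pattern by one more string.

@**@@**@**@@**@@**@**@@**@**@

From term 3 onward, concatenate the last term with the second-to-last: @·** = @**, @**·@ = @**@, …
The next term joins @**@@**@**@@**@@** and @**@@**@**@.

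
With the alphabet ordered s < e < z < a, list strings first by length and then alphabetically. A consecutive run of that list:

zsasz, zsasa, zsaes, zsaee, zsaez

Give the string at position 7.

Advancing 2 positions from zsaez through zsaez → zsaea reaches term 7.

zsazs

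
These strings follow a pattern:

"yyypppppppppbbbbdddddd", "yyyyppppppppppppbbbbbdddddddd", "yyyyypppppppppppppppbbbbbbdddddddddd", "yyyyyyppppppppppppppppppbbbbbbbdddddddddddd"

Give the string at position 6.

Reading off run lengths: y runs 3, 4, 5, 6; p runs 9, 12, 15, 18; b runs 4, 5, 6, 7; d runs 6, 8, 10, 12 — each is linear in n, where the shown terms are n = 3, 4, 5, 6.
At n = 8 the blocks have lengths 8, 24, 9, 16.

yyyyyyyyppppppppppppppppppppppppbbbbbbbbbdddddddddddddddd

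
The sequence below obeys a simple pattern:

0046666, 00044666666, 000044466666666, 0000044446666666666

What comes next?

Each string has the form 0^{n} 4^{n-1} 6^{2n}, where the shown terms are n = 2, 3, 4, 5.
For the next term, n = 6, so the run lengths are 6, 5, 12.

00000044444666666666666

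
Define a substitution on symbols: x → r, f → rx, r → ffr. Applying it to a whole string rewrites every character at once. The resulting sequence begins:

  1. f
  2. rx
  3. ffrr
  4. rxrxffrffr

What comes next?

Apply φ to rxrxffrffr symbol by symbol: r→ffr, x→r, r→ffr, x→r, f→rx, f→rx, r→ffr, f→rx, f→rx, r→ffr; joined: ffr r ffr r rx rx ffr rx rx ffr.

ffrrffrrrxrxffrrxrxffr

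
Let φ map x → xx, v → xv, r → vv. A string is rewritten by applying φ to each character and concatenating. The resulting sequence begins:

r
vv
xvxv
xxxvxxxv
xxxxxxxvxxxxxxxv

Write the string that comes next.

Applying the rule to each of the 16 symbols of xxxxxxxvxxxxxxxv gives the pieces xx xx xx xx xx xx xx xv xx xx xx xx xx xx xx xv, which concatenate to the answer.

xxxxxxxxxxxxxxxvxxxxxxxxxxxxxxxv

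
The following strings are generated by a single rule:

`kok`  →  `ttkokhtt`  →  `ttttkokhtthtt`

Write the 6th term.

ttttttttttkokhtthtthtthtthtt

Every step adds tt to the front and htt to the end of the previous string.
From ttttkokhtthtt, 3 further steps: ttttkokhtthtt → ttttttkokhtthtthtt → ttttttttkokhtthtthtthtt → (answer).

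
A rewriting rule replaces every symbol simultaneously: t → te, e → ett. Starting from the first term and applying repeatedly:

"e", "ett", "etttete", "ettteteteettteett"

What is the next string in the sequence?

ettteteteettteettteettettteteteettetttete

Replace each of the 17 characters of ettteteteettteett in place — ett te te te ett te ett te ett ett te te te ett ett te te — and concatenate.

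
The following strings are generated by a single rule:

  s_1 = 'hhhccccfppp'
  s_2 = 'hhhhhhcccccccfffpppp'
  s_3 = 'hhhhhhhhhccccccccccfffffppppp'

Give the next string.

Reading off run lengths: h runs 3, 6, 9; c runs 4, 7, 10; f runs 1, 3, 5; p runs 3, 4, 5 — each is linear in n (n = 1, 2, …).
Setting n = 4 gives 12, 13, 7, 6 characters in each block.

hhhhhhhhhhhhcccccccccccccfffffffpppppp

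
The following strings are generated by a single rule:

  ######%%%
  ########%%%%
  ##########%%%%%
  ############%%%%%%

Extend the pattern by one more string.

##############%%%%%%%

Each string has the form #^{2n} %^{n}, where the shown terms are n = 3, 4, 5, 6.
At n = 7 the blocks have lengths 14, 7.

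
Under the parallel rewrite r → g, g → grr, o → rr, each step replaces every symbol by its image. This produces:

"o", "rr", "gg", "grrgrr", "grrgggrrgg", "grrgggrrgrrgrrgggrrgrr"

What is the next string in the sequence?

Replace each of the 22 characters of grrgggrrgrrgrrgggrrgrr in place — grr g g grr grr grr g g grr g g grr g g grr grr grr g g grr g g — and concatenate.

grrgggrrgrrgrrgggrrgggrrgggrrgrrgrrgggrrgg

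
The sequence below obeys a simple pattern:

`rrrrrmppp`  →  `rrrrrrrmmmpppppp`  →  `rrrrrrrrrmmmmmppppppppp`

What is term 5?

Each string has the form r^{2n+3} m^{2n-1} p^{3n} (n = 1, 2, …).
Setting n = 5 gives 13, 9, 15 characters in each block.

rrrrrrrrrrrrrmmmmmmmmmppppppppppppppp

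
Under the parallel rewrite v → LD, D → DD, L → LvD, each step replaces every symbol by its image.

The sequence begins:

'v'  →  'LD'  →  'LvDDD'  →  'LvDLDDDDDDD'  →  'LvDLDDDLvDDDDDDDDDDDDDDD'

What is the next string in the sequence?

Rewriting the 24 symbols of LvDLDDDLvDDDDDDDDDDDDDDD one by one yields LvD LD DD LvD DD DD DD LvD LD DD DD DD DD DD DD DD DD DD DD DD DD DD DD DD; concatenated:

LvDLDDDLvDDDDDDDLvDLDDDDDDDDDDDDDDDDDDDDDDDDDDDDDDD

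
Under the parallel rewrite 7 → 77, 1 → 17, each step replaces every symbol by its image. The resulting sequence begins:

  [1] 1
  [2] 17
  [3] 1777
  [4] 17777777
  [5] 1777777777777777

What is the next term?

Replace each of the 16 characters of 1777777777777777 in place — 17 77 77 77 77 77 77 77 77 77 77 77 77 77 77 77 — and concatenate.

17777777777777777777777777777777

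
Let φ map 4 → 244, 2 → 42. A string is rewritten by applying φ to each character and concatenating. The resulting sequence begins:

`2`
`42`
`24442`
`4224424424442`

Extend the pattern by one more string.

2444242244244422442444224424424442

Applying the rule to each of the 13 symbols of 4224424424442 gives the pieces 244 42 42 244 244 42 244 244 42 244 244 244 42, which concatenate to the answer.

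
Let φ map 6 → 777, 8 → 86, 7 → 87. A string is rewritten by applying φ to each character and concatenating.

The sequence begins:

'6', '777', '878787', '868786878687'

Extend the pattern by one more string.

Rewriting each symbol of 868786878687: 8→86, 6→777, 8→86, 7→87, 8→86, 6→777, 8→86, 7→87, 8→86, 6→777, 8→86, 7→87, which concatenates to 86 777 86 87 86 777 86 87 86 777 86 87.

867778687867778687867778687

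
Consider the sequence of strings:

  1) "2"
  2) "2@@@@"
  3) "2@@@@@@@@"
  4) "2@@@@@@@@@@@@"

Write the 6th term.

2@@@@@@@@@@@@@@@@@@@@

The strings grow by a fixed suffix @@@@ each time.
From 2@@@@@@@@@@@@, 2 further steps: 2@@@@@@@@@@@@ → 2@@@@@@@@@@@@@@@@ → (answer).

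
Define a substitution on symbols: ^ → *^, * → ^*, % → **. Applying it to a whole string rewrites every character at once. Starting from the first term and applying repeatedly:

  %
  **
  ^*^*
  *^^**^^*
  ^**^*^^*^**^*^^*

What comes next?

Rewriting the 16 symbols of ^**^*^^*^**^*^^* one by one yields *^ ^* ^* *^ ^* *^ *^ ^* *^ ^* ^* *^ ^* *^ *^ ^*; concatenated:

*^^*^**^^**^*^^**^^*^**^^**^*^^*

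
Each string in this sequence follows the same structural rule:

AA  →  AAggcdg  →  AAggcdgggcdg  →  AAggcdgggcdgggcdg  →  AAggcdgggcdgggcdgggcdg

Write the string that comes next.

The strings grow by a fixed suffix ggcdg each time.
So the next term is AAggcdgggcdgggcdgggcdg·ggcdg.

AAggcdgggcdgggcdgggcdgggcdg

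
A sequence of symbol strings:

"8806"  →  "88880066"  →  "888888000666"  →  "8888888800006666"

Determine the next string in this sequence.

88888888880000066666

Each string has the form 8^{2n} 0^{n} 6^{n} (n = 1, 2, …).
Setting n = 5 gives 10, 5, 5 characters in each block.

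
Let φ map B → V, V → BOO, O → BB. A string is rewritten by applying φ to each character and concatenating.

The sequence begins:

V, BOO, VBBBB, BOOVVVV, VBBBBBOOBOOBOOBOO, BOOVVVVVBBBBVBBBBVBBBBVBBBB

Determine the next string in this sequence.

Rewriting the 27 symbols of BOOVVVVVBBBBVBBBBVBBBBVBBBB one by one yields V BB BB BOO BOO BOO BOO BOO V V V V BOO V V V V BOO V V V V BOO V V V V; concatenated:

VBBBBBOOBOOBOOBOOBOOVVVVBOOVVVVBOOVVVVBOOVVVV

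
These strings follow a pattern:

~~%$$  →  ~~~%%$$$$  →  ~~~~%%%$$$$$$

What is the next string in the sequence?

~~~~~%%%%$$$$$$$$

Term n consists of n+1 ~'s, followed by n %'s, followed by 2n $'s (n = 1, 2, …).
Setting n = 4 gives 5, 4, 8 characters in each block.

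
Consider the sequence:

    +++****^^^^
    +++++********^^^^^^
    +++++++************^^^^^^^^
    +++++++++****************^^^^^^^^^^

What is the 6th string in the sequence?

+++++++++++++************************^^^^^^^^^^^^^^

Reading off run lengths: + runs 3, 5, 7, 9; * runs 4, 8, 12, 16; ^ runs 4, 6, 8, 10 — each is linear in n (n = 1, 2, …).
Setting n = 6 gives 13, 24, 14 characters in each block.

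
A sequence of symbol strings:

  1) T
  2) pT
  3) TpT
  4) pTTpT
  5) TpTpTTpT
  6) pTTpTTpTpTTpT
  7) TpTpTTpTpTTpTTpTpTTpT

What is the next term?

pTTpTTpTpTTpTTpTpTTpTpTTpTTpTpTTpT

This is a Fibonacci-style word recurrence s(k) = s(k−2)·s(k−1): e.g. T·pT = TpT.
Continuing: pTTpTTpTpTTpT · TpTpTTpTpTTpTTpTpTTpT gives term 8.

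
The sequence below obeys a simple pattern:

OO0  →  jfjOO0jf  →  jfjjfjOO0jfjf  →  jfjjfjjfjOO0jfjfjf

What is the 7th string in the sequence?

jfjjfjjfjjfjjfjjfjOO0jfjfjfjfjfjf

Each term wraps the previous one in jfj on the left and jf on the right.
From jfjjfjjfjOO0jfjfjf, 3 further steps: jfjjfjjfjOO0jfjfjf → jfjjfjjfjjfjOO0jfjfjfjf → jfjjfjjfjjfjjfjOO0jfjfjfjfjf → (answer).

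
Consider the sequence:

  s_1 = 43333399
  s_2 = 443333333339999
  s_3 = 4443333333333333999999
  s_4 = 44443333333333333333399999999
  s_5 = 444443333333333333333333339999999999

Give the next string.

The n-th term is n 4's then 4n+1 3's then 2n 9's (n = 1, 2, …).
Setting n = 6 gives 6, 25, 12 characters in each block.

4444443333333333333333333333333999999999999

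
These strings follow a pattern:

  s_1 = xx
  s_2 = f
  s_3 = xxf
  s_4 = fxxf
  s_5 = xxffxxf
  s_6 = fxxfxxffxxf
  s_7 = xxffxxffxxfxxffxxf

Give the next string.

fxxfxxffxxfxxffxxffxxfxxffxxf

Each term (from the third on) is the two preceding terms concatenated in order: term 3 = xx·f = xxf.
So term 8 is fxxfxxffxxf·xxffxxffxxfxxffxxf.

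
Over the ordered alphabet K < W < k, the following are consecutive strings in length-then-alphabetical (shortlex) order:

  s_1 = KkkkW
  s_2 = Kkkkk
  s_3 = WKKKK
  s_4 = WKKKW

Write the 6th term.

Advancing 2 positions from WKKKW through WKKKW → WKKKk reaches term 6.

WKKWK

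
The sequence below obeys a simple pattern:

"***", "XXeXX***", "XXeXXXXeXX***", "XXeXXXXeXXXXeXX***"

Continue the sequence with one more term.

Each term is the previous one with XXeXX prepended.
One more step from XXeXXXXeXXXXeXX*** gives the answer.

XXeXXXXeXXXXeXXXXeXX***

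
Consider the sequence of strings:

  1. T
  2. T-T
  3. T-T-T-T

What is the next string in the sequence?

Each string is two copies of the previous one joined by '-'.
Doubling T-T-T-T with '-' between the halves:

T-T-T-T-T-T-T-T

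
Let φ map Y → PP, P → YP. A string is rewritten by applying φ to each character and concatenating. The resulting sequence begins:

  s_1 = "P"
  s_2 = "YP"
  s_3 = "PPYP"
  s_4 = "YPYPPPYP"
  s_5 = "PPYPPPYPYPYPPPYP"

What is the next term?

Rewriting the 16 symbols of PPYPPPYPYPYPPPYP one by one yields YP YP PP YP YP YP PP YP PP YP PP YP YP YP PP YP; concatenated:

YPYPPPYPYPYPPPYPPPYPPPYPYPYPPPYP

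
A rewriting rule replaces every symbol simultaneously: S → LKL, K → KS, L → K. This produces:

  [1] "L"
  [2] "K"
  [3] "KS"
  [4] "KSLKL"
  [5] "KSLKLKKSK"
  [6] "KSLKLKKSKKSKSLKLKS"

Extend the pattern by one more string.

Applying the rule to each of the 18 symbols of KSLKLKKSKKSKSLKLKS gives the pieces KS LKL K KS K KS KS LKL KS KS LKL KS LKL K KS K KS LKL, which concatenate to the answer.

KSLKLKKSKKSKSLKLKSKSLKLKSLKLKKSKKSLKL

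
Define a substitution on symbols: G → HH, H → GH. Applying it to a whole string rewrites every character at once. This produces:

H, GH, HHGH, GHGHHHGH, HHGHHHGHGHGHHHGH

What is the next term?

Applying the rule to each of the 16 symbols of HHGHHHGHGHGHHHGH gives the pieces GH GH HH GH GH GH HH GH HH GH HH GH GH GH HH GH, which concatenate to the answer.

GHGHHHGHGHGHHHGHHHGHHHGHGHGHHHGH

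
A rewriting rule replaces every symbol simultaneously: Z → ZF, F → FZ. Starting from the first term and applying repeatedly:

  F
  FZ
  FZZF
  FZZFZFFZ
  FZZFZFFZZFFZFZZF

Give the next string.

Replace each of the 16 characters of FZZFZFFZZFFZFZZF in place — FZ ZF ZF FZ ZF FZ FZ ZF ZF FZ FZ ZF FZ ZF ZF FZ — and concatenate.

FZZFZFFZZFFZFZZFZFFZFZZFFZZFZFFZ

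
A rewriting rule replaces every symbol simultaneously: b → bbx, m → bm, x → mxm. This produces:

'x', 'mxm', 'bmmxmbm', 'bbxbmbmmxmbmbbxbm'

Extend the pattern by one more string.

bbxbbxmxmbbxbmbbxbmbmmxmbmbbxbmbbxbbxmxmbbxbm

Applying the rule to each of the 17 symbols of bbxbmbmmxmbmbbxbm gives the pieces bbx bbx mxm bbx bm bbx bm bm mxm bm bbx bm bbx bbx mxm bbx bm, which concatenate to the answer.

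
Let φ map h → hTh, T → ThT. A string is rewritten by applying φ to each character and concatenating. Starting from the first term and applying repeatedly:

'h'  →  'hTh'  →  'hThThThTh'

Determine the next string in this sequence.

Apply φ to hThThThTh symbol by symbol: h→hTh, T→ThT, h→hTh, T→ThT, h→hTh, T→ThT, h→hTh, T→ThT, h→hTh; joined: hTh ThT hTh ThT hTh ThT hTh ThT hTh.

hThThThThThThThThThThThThTh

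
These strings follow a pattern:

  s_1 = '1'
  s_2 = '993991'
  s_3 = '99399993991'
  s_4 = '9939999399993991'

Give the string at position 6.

99399993999939999399993991

The strings grow by a fixed prefix 99399 each time.
From 9939999399993991, 2 further steps: 9939999399993991 → 993999939999399993991 → (answer).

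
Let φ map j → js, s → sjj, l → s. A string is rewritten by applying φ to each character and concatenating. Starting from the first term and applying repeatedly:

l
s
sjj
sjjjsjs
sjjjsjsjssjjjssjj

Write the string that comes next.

sjjjsjsjssjjjssjjjssjjsjjjsjsjssjjsjjjsjs

Replace each of the 17 characters of sjjjsjsjssjjjssjj in place — sjj js js js sjj js sjj js sjj sjj js js js sjj sjj js js — and concatenate.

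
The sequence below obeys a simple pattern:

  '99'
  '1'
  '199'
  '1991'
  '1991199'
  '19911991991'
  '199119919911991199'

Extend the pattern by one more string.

19911991991199119919911991991

Each term (from the third on) is the previous term followed by the one before it: term 3 = 1·99 = 199.
The next term joins 199119919911991199 and 19911991991.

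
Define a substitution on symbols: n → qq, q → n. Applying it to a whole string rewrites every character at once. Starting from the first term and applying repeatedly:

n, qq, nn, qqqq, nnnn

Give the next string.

qqqqqqqq

Apply φ to nnnn symbol by symbol: n→qq, n→qq, n→qq, n→qq; joined: qq qq qq qq.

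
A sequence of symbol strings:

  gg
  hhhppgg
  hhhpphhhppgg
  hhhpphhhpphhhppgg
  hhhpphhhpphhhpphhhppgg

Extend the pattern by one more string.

Each term is the previous one with hhhpp prepended.
Applying this once more to hhhpphhhpphhhpphhhppgg:

hhhpphhhpphhhpphhhpphhhppgg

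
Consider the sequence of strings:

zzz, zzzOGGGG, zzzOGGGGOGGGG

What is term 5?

zzzOGGGGOGGGGOGGGGOGGGG

Each term is the previous one with OGGGG appended.
From zzzOGGGGOGGGG, 2 further steps: zzzOGGGGOGGGG → zzzOGGGGOGGGGOGGGG → (answer).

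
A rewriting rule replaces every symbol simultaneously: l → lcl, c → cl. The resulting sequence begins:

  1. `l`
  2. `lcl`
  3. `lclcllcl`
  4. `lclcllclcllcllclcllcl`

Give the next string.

Replace each of the 21 characters of lclcllclcllcllclcllcl in place — lcl cl lcl cl lcl lcl cl lcl cl lcl lcl cl lcl lcl cl lcl cl lcl lcl cl lcl — and concatenate.

lclcllclcllcllclcllclcllcllclcllcllclcllclcllcllclcllcl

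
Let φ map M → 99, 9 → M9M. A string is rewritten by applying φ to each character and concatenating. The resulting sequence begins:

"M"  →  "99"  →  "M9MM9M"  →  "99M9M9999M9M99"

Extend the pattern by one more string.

Applying the rule to each of the 14 symbols of 99M9M9999M9M99 gives the pieces M9M M9M 99 M9M 99 M9M M9M M9M M9M 99 M9M 99 M9M M9M, which concatenate to the answer.

M9MM9M99M9M99M9MM9MM9MM9M99M9M99M9MM9M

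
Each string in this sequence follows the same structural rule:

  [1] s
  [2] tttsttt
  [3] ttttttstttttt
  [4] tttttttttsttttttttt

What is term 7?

ttttttttttttttttttstttttttttttttttttt

s(k+1) = ttt·s(k)·ttt, so each term gains ttt as a prefix and ttt as a suffix.
From tttttttttsttttttttt, 3 further steps: tttttttttsttttttttt → ttttttttttttstttttttttttt → tttttttttttttttsttttttttttttttt → (answer).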